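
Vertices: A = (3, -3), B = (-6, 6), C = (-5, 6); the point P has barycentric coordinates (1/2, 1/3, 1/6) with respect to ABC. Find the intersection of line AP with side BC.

Line AP meets BC where the A-coordinate vanishes; zeroing P's A-weight and renormalizing leaves B, C-weights 1/3 : 1/6 → (2/3, 1/3).
So Q = (2/3)·B + (1/3)·C = (-17/3, 6).

(-17/3, 6)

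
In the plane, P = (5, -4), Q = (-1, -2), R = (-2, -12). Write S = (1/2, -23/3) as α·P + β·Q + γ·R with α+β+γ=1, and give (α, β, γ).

(1/3, 1/6, 1/2)

Signed area of the reference triangle: [PQR] = ½·(5·(-2−(-12)) + (-1)·(-12−(-4)) + (-2)·(-4−(-2))) = ½·(50 + 8 + 4) = 31.
[SQR] = ½·((1/2)·(-2−(-12)) + (-1)·(-12−(-23/3)) + (-2)·(-23/3−(-2))) = ½·(5 + 13/3 + 34/3) = 31/3, so the P-coordinate is (31/3)/31 = 1/3.
[PSR] = ½·(5·(-23/3−(-12)) + (1/2)·(-12−(-4)) + (-2)·(-4−(-23/3))) = ½·(65/3 − 4 − 22/3) = 31/6, so the Q-coordinate is 1/6.
[PQS] = ½·(5·(-2−(-23/3)) + (-1)·(-23/3−(-4)) + (1/2)·(-4−(-2))) = ½·(85/3 + 11/3 − 1) = 31/2, so the R-coordinate is 1/2.
Check: 1/3 + 1/6 + 1/2 = 1.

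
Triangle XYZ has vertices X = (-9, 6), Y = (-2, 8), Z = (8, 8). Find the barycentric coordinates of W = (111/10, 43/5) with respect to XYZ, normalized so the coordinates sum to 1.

(-3/10, 1/5, 11/10)

Signed area of the reference triangle: [XYZ] = ½·((-9)·(8−8) + (-2)·(8−6) + 8·(6−8)) = ½·(0 − 4 − 16) = -10.
[WYZ] = ½·((111/10)·(8−8) + (-2)·(8−(43/5)) + 8·(43/5−8)) = ½·(0 + 6/5 + 24/5) = 3, so the X-coordinate is 3/(-10) = -3/10.
[XWZ] = ½·((-9)·(43/5−8) + (111/10)·(8−6) + 8·(6−(43/5))) = ½·(-27/5 + 111/5 − 104/5) = -2, so the Y-coordinate is 1/5.
[XYW] = ½·((-9)·(8−(43/5)) + (-2)·(43/5−6) + (111/10)·(6−8)) = ½·(27/5 − 26/5 − 111/5) = -11, so the Z-coordinate is 11/10.
Check: -3/10 + 1/5 + 11/10 = 1.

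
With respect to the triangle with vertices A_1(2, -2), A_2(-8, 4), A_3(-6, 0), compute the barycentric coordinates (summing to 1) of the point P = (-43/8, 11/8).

Signed area of the reference triangle: [A_1A_2A_3] = ½·(2·(4−0) + (-8)·(0−(-2)) + (-6)·(-2−4)) = ½·(8 − 16 + 36) = 14.
[PA_2A_3] = ½·((-43/8)·(4−0) + (-8)·(0−(11/8)) + (-6)·(11/8−4)) = ½·(-43/2 + 11 + 63/4) = 21/8, so the A_1-coordinate is (21/8)/14 = 3/16.
[A_1PA_3] = ½·(2·(11/8−0) + (-43/8)·(0−(-2)) + (-6)·(-2−(11/8))) = ½·(11/4 − 43/4 + 81/4) = 49/8, so the A_2-coordinate is 7/16.
[A_1A_2P] = ½·(2·(4−(11/8)) + (-8)·(11/8−(-2)) + (-43/8)·(-2−4)) = ½·(21/4 − 27 + 129/4) = 21/4, so the A_3-coordinate is 3/8.

(3/16, 7/16, 3/8)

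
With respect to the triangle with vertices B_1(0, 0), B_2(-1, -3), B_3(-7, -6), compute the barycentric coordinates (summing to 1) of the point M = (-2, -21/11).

(7/11, 1/11, 3/11)

Signed area of the reference triangle: [B_1B_2B_3] = ½·(0·(-3−(-6)) + (-1)·(-6−0) + (-7)·(0−(-3))) = ½·(0 + 6 − 21) = -15/2.
[MB_2B_3] = ½·((-2)·(-3−(-6)) + (-1)·(-6−(-21/11)) + (-7)·(-21/11−(-3))) = ½·(-6 + 45/11 − 84/11) = -105/22, so the B_1-coordinate is (-105/22)/(-15/2) = 7/11.
[B_1MB_3] = ½·(0·(-21/11−(-6)) + (-2)·(-6−0) + (-7)·(0−(-21/11))) = ½·(0 + 12 − 147/11) = -15/22, so the B_2-coordinate is 1/11.
[B_1B_2M] = ½·(0·(-3−(-21/11)) + (-1)·(-21/11−0) + (-2)·(0−(-3))) = ½·(0 + 21/11 − 6) = -45/22, so the B_3-coordinate is 3/11.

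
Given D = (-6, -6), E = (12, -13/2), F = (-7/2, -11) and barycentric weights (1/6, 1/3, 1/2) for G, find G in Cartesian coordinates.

G = (1/6)·D + (1/3)·E + (1/2)·F.
x-coordinate: (1/6)·(-6) + (1/3)·12 + (1/2)·(-7/2) = 5/4.
y-coordinate: (1/6)·(-6) + (1/3)·(-13/2) + (1/2)·(-11) = -26/3.

(5/4, -26/3)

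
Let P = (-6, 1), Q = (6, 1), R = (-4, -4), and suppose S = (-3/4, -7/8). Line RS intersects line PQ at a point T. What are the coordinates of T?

Barycentric coordinates of S with respect to PQR: (1/4, 3/8, 3/8).
On side PQ the R-coordinate is zero; dropping S's R-weight 3/8 and renormalizing the remaining 1/4 : 3/8 gives weights 2/5, 3/5 on P, Q.
T = (2/5)·(-6, 1) + (3/5)·(6, 1) = (6/5, 1).

(6/5, 1)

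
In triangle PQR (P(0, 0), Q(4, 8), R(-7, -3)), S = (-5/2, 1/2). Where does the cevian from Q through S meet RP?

Barycentric coordinates of S with respect to PQR: (1/4, 1/4, 1/2).
On side RP the Q-coordinate is zero; dropping S's Q-weight 1/4 and renormalizing the remaining 1/2 : 1/4 gives weights 2/3, 1/3 on R, P.
T = (2/3)·(-7, -3) + (1/3)·(0, 0) = (-14/3, -2).

(-14/3, -2)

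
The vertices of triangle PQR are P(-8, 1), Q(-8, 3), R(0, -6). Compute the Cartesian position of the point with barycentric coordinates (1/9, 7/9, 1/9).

S = (1/9)·P + (7/9)·Q + (1/9)·R.
x-coordinate: (1/9)·(-8) + (7/9)·(-8) + (1/9)·0 = -64/9.
y-coordinate: (1/9)·1 + (7/9)·3 + (1/9)·(-6) = 16/9.

(-64/9, 16/9)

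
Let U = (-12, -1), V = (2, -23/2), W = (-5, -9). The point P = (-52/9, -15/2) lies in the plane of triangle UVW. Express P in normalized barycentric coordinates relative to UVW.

(2/9, 1/9, 2/3)

Signed area of the reference triangle: [UVW] = ½·((-12)·(-23/2−(-9)) + 2·(-9−(-1)) + (-5)·(-1−(-23/2))) = ½·(30 − 16 − 105/2) = -77/4.
[PVW] = ½·((-52/9)·(-23/2−(-9)) + 2·(-9−(-15/2)) + (-5)·(-15/2−(-23/2))) = ½·(130/9 − 3 − 20) = -77/18, so the U-coordinate is (-77/18)/(-77/4) = 2/9.
[UPW] = ½·((-12)·(-15/2−(-9)) + (-52/9)·(-9−(-1)) + (-5)·(-1−(-15/2))) = ½·(-18 + 416/9 − 65/2) = -77/36, so the V-coordinate is 1/9.
[UVP] = ½·((-12)·(-23/2−(-15/2)) + 2·(-15/2−(-1)) + (-52/9)·(-1−(-23/2))) = ½·(48 − 13 − 182/3) = -77/6, so the W-coordinate is 2/3.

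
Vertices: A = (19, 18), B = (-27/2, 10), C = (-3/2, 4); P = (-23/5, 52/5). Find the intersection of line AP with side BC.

Barycentric coordinates of P with respect to ABC: (1/5, 3/5, 1/5).
On side BC the A-coordinate is zero; dropping P's A-weight 1/5 and renormalizing the remaining 3/5 : 1/5 gives weights 3/4, 1/4 on B, C.
Q = (3/4)·(-27/2, 10) + (1/4)·(-3/2, 4) = (-21/2, 17/2).

(-21/2, 17/2)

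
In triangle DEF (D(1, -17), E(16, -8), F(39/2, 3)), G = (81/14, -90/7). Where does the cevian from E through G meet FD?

(49/12, -41/3)

Barycentric coordinates of G with respect to DEF: (5/7, 1/7, 1/7).
On side FD the E-coordinate is zero; dropping G's E-weight 1/7 and renormalizing the remaining 1/7 : 5/7 gives weights 1/6, 5/6 on F, D.
H = (1/6)·(39/2, 3) + (5/6)·(1, -17) = (49/12, -41/3).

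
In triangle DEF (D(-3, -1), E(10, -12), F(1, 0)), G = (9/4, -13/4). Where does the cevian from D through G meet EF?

Barycentric coordinates of G with respect to DEF: (1/4, 1/4, 1/2).
On side EF the D-coordinate is zero; dropping G's D-weight 1/4 and renormalizing the remaining 1/4 : 1/2 gives weights 1/3, 2/3 on E, F.
H = (1/3)·(10, -12) + (2/3)·(1, 0) = (4, -4).

(4, -4)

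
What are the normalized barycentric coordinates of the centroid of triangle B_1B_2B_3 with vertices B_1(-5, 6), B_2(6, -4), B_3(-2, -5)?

(1/3, 1/3, 1/3)

The centroid is the average of the vertices, so each weight is 1/3.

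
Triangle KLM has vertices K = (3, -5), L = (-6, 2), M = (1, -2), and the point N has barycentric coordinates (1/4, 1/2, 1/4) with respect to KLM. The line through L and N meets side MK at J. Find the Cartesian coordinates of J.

(2, -7/2)

Line LN meets MK where the L-coordinate vanishes; zeroing N's L-weight and renormalizing leaves M, K-weights 1/4 : 1/4 → (1/2, 1/2).
So J = (1/2)·M + (1/2)·K = (2, -7/2).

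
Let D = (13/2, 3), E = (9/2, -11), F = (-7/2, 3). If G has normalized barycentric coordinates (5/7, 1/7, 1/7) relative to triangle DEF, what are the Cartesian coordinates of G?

(67/14, 1)

G = (5/7)·D + (1/7)·E + (1/7)·F.
x-coordinate: (5/7)·(13/2) + (1/7)·(9/2) + (1/7)·(-7/2) = 67/14.
y-coordinate: (5/7)·3 + (1/7)·(-11) + (1/7)·3 = 1.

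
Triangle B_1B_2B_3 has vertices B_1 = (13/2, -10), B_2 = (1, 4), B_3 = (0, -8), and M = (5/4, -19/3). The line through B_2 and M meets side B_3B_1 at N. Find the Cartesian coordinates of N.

(13/10, -42/5)

Barycentric coordinates of M with respect to B_1B_2B_3: (1/6, 1/6, 2/3).
On side B_3B_1 the B_2-coordinate is zero; dropping M's B_2-weight 1/6 and renormalizing the remaining 2/3 : 1/6 gives weights 4/5, 1/5 on B_3, B_1.
N = (4/5)·(0, -8) + (1/5)·(13/2, -10) = (13/10, -42/5).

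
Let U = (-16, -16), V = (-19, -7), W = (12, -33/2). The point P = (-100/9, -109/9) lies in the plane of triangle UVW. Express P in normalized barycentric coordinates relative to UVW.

(1/3, 4/9, 2/9)

Signed area of the reference triangle: [UVW] = ½·((-16)·(-7−(-33/2)) + (-19)·(-33/2−(-16)) + 12·(-16−(-7))) = ½·(-152 + 19/2 − 108) = -501/4.
[PVW] = ½·((-100/9)·(-7−(-33/2)) + (-19)·(-33/2−(-109/9)) + 12·(-109/9−(-7))) = ½·(-950/9 + 1501/18 − 184/3) = -167/4, so the U-coordinate is (-167/4)/(-501/4) = 1/3.
[UPW] = ½·((-16)·(-109/9−(-33/2)) + (-100/9)·(-33/2−(-16)) + 12·(-16−(-109/9))) = ½·(-632/9 + 50/9 − 140/3) = -167/3, so the V-coordinate is 4/9.
[UVP] = ½·((-16)·(-7−(-109/9)) + (-19)·(-109/9−(-16)) + (-100/9)·(-16−(-7))) = ½·(-736/9 − 665/9 + 100) = -167/6, so the W-coordinate is 2/9.
Check: 1/3 + 4/9 + 2/9 = 1.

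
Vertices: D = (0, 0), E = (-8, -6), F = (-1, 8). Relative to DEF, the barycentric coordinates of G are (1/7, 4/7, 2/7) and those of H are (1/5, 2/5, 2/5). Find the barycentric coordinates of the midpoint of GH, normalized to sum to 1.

Since both coordinate triples sum to 1, the midpoint's barycentrics are the componentwise average.
(1/7+1/5)/2 = 6/35; similarly 17/35 and 12/35.

(6/35, 17/35, 12/35)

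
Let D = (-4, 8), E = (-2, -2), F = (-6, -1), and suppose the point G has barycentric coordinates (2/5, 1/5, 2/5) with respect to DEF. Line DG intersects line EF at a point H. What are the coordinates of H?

Line DG meets EF where the D-coordinate vanishes; zeroing G's D-weight and renormalizing leaves E, F-weights 1/5 : 2/5 → (1/3, 2/3).
So H = (1/3)·E + (2/3)·F = (-14/3, -4/3).

(-14/3, -4/3)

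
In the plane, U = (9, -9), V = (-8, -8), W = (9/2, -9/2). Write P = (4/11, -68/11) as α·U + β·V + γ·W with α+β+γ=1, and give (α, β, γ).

(1/11, 4/11, 6/11)

Signed area of the reference triangle: [UVW] = ½·(9·(-8−(-9/2)) + (-8)·(-9/2−(-9)) + (9/2)·(-9−(-8))) = ½·(-63/2 − 36 − 9/2) = -36.
[PVW] = ½·((4/11)·(-8−(-9/2)) + (-8)·(-9/2−(-68/11)) + (9/2)·(-68/11−(-8))) = ½·(-14/11 − 148/11 + 90/11) = -36/11, so the U-coordinate is (-36/11)/(-36) = 1/11.
[UPW] = ½·(9·(-68/11−(-9/2)) + (4/11)·(-9/2−(-9)) + (9/2)·(-9−(-68/11))) = ½·(-333/22 + 18/11 − 279/22) = -144/11, so the V-coordinate is 4/11.
[UVP] = ½·(9·(-8−(-68/11)) + (-8)·(-68/11−(-9)) + (4/11)·(-9−(-8))) = ½·(-180/11 − 248/11 − 4/11) = -216/11, so the W-coordinate is 6/11.
Check: 1/11 + 4/11 + 6/11 = 1.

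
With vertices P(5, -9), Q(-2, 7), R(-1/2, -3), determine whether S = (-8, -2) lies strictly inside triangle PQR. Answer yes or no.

Barycentric coordinates of S: (-147/92, -79/92, 159/46).
The three coordinates are negative, negative, positive; a point is interior exactly when all three are positive.

no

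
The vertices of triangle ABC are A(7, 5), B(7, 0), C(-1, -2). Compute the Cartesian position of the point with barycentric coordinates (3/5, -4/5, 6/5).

(-13/5, 3/5)

P = (3/5)·A + (-4/5)·B + (6/5)·C.
x-coordinate: (3/5)·7 + (-4/5)·7 + (6/5)·(-1) = -13/5.
y-coordinate: (3/5)·5 + (-4/5)·0 + (6/5)·(-2) = 3/5.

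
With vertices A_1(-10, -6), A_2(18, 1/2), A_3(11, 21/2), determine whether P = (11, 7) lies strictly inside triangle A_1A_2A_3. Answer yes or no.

yes

Barycentric coordinates of P: (7/93, 7/31, 65/93).
The three coordinates are positive, positive, positive; a point is interior exactly when all three are positive.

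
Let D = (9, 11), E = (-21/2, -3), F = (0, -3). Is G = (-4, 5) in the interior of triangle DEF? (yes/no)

Barycentric coordinates of G: (4/7, 128/147, -65/147).
The three coordinates are positive, positive, negative; a point is interior exactly when all three are positive.

no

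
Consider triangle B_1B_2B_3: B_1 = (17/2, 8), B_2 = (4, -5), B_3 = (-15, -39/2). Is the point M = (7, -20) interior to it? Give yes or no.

no

Barycentric coordinates of M: (-1314/727, 2467/727, -426/727).
The three coordinates are negative, positive, negative; a point is interior exactly when all three are positive.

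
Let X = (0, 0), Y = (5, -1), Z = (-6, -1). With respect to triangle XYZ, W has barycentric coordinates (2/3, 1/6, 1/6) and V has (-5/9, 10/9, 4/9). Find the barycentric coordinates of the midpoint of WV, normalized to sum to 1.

(1/18, 23/36, 11/36)

Since both coordinate triples sum to 1, the midpoint's barycentrics are the componentwise average.
(2/3+-5/9)/2 = 1/18; similarly 23/36 and 11/36.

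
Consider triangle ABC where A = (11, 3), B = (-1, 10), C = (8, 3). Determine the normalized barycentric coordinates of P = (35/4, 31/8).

Signed area of the reference triangle: [ABC] = ½·(11·(10−3) + (-1)·(3−3) + 8·(3−10)) = ½·(77 + 0 − 56) = 21/2.
[PBC] = ½·((35/4)·(10−3) + (-1)·(3−(31/8)) + 8·(31/8−10)) = ½·(245/4 + 7/8 − 49) = 105/16, so the A-coordinate is (105/16)/(21/2) = 5/8.
[APC] = ½·(11·(31/8−3) + (35/4)·(3−3) + 8·(3−(31/8))) = ½·(77/8 + 0 − 7) = 21/16, so the B-coordinate is 1/8.
[ABP] = ½·(11·(10−(31/8)) + (-1)·(31/8−3) + (35/4)·(3−10)) = ½·(539/8 − 7/8 − 245/4) = 21/8, so the C-coordinate is 1/4.

(5/8, 1/8, 1/4)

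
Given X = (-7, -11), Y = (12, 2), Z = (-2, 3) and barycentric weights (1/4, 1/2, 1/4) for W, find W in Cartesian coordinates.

(15/4, -1)

W = (1/4)·X + (1/2)·Y + (1/4)·Z.
x-coordinate: (1/4)·(-7) + (1/2)·12 + (1/4)·(-2) = 15/4.
y-coordinate: (1/4)·(-11) + (1/2)·2 + (1/4)·3 = -1.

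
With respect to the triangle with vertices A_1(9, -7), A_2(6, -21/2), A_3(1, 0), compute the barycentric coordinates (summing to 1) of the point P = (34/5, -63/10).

(3/5, 1/5, 1/5)

Signed area of the reference triangle: [A_1A_2A_3] = ½·(9·(-21/2−0) + 6·(0−(-7)) + 1·(-7−(-21/2))) = ½·(-189/2 + 42 + 7/2) = -49/2.
[PA_2A_3] = ½·((34/5)·(-21/2−0) + 6·(0−(-63/10)) + 1·(-63/10−(-21/2))) = ½·(-357/5 + 189/5 + 21/5) = -147/10, so the A_1-coordinate is (-147/10)/(-49/2) = 3/5.
[A_1PA_3] = ½·(9·(-63/10−0) + (34/5)·(0−(-7)) + 1·(-7−(-63/10))) = ½·(-567/10 + 238/5 − 7/10) = -49/10, so the A_2-coordinate is 1/5.
[A_1A_2P] = ½·(9·(-21/2−(-63/10)) + 6·(-63/10−(-7)) + (34/5)·(-7−(-21/2))) = ½·(-189/5 + 21/5 + 119/5) = -49/10, so the A_3-coordinate is 1/5.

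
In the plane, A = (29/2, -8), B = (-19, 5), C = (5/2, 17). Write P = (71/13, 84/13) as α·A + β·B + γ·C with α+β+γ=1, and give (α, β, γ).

Signed area of the reference triangle: [ABC] = ½·((29/2)·(5−17) + (-19)·(17−(-8)) + (5/2)·(-8−5)) = ½·(-174 − 475 − 65/2) = -1363/4.
[PBC] = ½·((71/13)·(5−17) + (-19)·(17−(84/13)) + (5/2)·(84/13−5)) = ½·(-852/13 − 2603/13 + 95/26) = -6815/52, so the A-coordinate is (-6815/52)/(-1363/4) = 5/13.
[APC] = ½·((29/2)·(84/13−17) + (71/13)·(17−(-8)) + (5/2)·(-8−(84/13))) = ½·(-3973/26 + 1775/13 − 470/13) = -1363/52, so the B-coordinate is 1/13.
[ABP] = ½·((29/2)·(5−(84/13)) + (-19)·(84/13−(-8)) + (71/13)·(-8−5)) = ½·(-551/26 − 3572/13 − 71) = -9541/52, so the C-coordinate is 7/13.
Check: 5/13 + 1/13 + 7/13 = 1.

(5/13, 1/13, 7/13)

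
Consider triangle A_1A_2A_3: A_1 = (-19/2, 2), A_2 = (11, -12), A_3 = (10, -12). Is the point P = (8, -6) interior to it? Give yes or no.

no

Barycentric coordinates of P: (3/7, 89/14, -81/14).
The three coordinates are positive, positive, negative; a point is interior exactly when all three are positive.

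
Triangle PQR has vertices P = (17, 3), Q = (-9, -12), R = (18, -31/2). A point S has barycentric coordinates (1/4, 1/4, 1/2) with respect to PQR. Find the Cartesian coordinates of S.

S = (1/4)·P + (1/4)·Q + (1/2)·R.
x-coordinate: (1/4)·17 + (1/4)·(-9) + (1/2)·18 = 11.
y-coordinate: (1/4)·3 + (1/4)·(-12) + (1/2)·(-31/2) = -10.

(11, -10)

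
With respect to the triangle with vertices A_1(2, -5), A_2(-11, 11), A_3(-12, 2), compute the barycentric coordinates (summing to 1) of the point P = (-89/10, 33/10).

(1/5, 3/10, 1/2)

Signed area of the reference triangle: [A_1A_2A_3] = ½·(2·(11−2) + (-11)·(2−(-5)) + (-12)·(-5−11)) = ½·(18 − 77 + 192) = 133/2.
[PA_2A_3] = ½·((-89/10)·(11−2) + (-11)·(2−(33/10)) + (-12)·(33/10−11)) = ½·(-801/10 + 143/10 + 462/5) = 133/10, so the A_1-coordinate is (133/10)/(133/2) = 1/5.
[A_1PA_3] = ½·(2·(33/10−2) + (-89/10)·(2−(-5)) + (-12)·(-5−(33/10))) = ½·(13/5 − 623/10 + 498/5) = 399/20, so the A_2-coordinate is 3/10.
[A_1A_2P] = ½·(2·(11−(33/10)) + (-11)·(33/10−(-5)) + (-89/10)·(-5−11)) = ½·(77/5 − 913/10 + 712/5) = 133/4, so the A_3-coordinate is 1/2.
Check: 1/5 + 3/10 + 1/2 = 1.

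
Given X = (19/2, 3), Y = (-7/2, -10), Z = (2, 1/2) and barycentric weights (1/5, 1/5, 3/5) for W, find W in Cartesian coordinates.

W = (1/5)·X + (1/5)·Y + (3/5)·Z.
x-coordinate: (1/5)·(19/2) + (1/5)·(-7/2) + (3/5)·2 = 12/5.
y-coordinate: (1/5)·3 + (1/5)·(-10) + (3/5)·(1/2) = -11/10.

(12/5, -11/10)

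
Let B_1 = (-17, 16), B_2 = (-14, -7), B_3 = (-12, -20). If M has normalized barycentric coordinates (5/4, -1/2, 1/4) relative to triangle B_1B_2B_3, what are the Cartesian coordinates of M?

M = (5/4)·B_1 + (-1/2)·B_2 + (1/4)·B_3.
x-coordinate: (5/4)·(-17) + (-1/2)·(-14) + (1/4)·(-12) = -69/4.
y-coordinate: (5/4)·16 + (-1/2)·(-7) + (1/4)·(-20) = 37/2.

(-69/4, 37/2)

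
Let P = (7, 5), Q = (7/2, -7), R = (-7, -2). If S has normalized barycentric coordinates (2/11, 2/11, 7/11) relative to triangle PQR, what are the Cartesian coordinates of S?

(-28/11, -18/11)

S = (2/11)·P + (2/11)·Q + (7/11)·R.
x-coordinate: (2/11)·7 + (2/11)·(7/2) + (7/11)·(-7) = -28/11.
y-coordinate: (2/11)·5 + (2/11)·(-7) + (7/11)·(-2) = -18/11.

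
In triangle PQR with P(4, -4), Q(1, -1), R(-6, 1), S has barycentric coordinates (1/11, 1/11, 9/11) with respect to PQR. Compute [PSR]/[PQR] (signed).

The signed ratio [PSR]/[PQR] equals the barycentric coordinate of S at vertex Q, which is 1/11.

1/11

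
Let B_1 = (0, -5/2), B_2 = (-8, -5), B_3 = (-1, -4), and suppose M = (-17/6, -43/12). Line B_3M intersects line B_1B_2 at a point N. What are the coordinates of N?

Barycentric coordinates of M with respect to B_1B_2B_3: (1/2, 1/3, 1/6).
On side B_1B_2 the B_3-coordinate is zero; dropping M's B_3-weight 1/6 and renormalizing the remaining 1/2 : 1/3 gives weights 3/5, 2/5 on B_1, B_2.
N = (3/5)·(0, -5/2) + (2/5)·(-8, -5) = (-16/5, -7/2).

(-16/5, -7/2)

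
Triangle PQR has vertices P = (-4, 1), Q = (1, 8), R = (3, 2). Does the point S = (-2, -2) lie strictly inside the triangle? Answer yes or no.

no

Barycentric coordinates of S: (19/22, -23/44, 29/44).
The three coordinates are positive, negative, positive; a point is interior exactly when all three are positive.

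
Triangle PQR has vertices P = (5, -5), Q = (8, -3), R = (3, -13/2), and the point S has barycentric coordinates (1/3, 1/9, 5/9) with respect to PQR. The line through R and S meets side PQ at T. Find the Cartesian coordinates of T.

Line RS meets PQ where the R-coordinate vanishes; zeroing S's R-weight and renormalizing leaves P, Q-weights 1/3 : 1/9 → (3/4, 1/4).
So T = (3/4)·P + (1/4)·Q = (23/4, -9/2).

(23/4, -9/2)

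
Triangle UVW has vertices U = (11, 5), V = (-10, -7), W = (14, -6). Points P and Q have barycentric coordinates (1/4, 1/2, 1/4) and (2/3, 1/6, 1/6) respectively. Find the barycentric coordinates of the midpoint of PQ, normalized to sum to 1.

(11/24, 1/3, 5/24)

Since both coordinate triples sum to 1, the midpoint's barycentrics are the componentwise average.
(1/4+2/3)/2 = 11/24; similarly 1/3 and 5/24.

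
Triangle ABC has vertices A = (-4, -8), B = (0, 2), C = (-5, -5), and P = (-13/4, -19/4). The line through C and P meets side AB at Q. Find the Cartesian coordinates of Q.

(-8/3, -14/3)

Barycentric coordinates of P with respect to ABC: (1/2, 1/4, 1/4).
On side AB the C-coordinate is zero; dropping P's C-weight 1/4 and renormalizing the remaining 1/2 : 1/4 gives weights 2/3, 1/3 on A, B.
Q = (2/3)·(-4, -8) + (1/3)·(0, 2) = (-8/3, -14/3).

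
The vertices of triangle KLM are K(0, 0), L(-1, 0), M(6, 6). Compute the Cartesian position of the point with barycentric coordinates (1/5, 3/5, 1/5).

N = (1/5)·K + (3/5)·L + (1/5)·M.
x-coordinate: (1/5)·0 + (3/5)·(-1) + (1/5)·6 = 3/5.
y-coordinate: (1/5)·0 + (3/5)·0 + (1/5)·6 = 6/5.

(3/5, 6/5)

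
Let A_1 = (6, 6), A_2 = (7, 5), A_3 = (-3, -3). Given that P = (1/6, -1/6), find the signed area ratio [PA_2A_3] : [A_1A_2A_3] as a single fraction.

1/6

[A_1A_2A_3] = ½·(6·(5−(-3)) + 7·(-3−6) + (-3)·(6−5)) = ½·(48 − 63 − 3) = -9.
[PA_2A_3] = ½·((1/6)·(5−(-3)) + 7·(-3−(-1/6)) + (-3)·(-1/6−5)) = ½·(4/3 − 119/6 + 31/2) = -3/2, so the ratio is (-3/2)/(-9) = 1/6.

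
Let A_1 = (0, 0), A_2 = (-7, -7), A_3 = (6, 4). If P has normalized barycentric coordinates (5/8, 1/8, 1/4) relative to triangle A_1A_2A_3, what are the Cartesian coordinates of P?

P = (5/8)·A_1 + (1/8)·A_2 + (1/4)·A_3.
x-coordinate: (5/8)·0 + (1/8)·(-7) + (1/4)·6 = 5/8.
y-coordinate: (5/8)·0 + (1/8)·(-7) + (1/4)·4 = 1/8.

(5/8, 1/8)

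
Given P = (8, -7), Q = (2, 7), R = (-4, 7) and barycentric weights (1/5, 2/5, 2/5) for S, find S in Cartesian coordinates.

S = (1/5)·P + (2/5)·Q + (2/5)·R.
x-coordinate: (1/5)·8 + (2/5)·2 + (2/5)·(-4) = 4/5.
y-coordinate: (1/5)·(-7) + (2/5)·7 + (2/5)·7 = 21/5.

(4/5, 21/5)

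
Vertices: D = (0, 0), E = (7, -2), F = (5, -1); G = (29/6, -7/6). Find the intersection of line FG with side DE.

(14/3, -4/3)

Barycentric coordinates of G with respect to DEF: (1/6, 1/3, 1/2).
On side DE the F-coordinate is zero; dropping G's F-weight 1/2 and renormalizing the remaining 1/6 : 1/3 gives weights 1/3, 2/3 on D, E.
H = (1/3)·(0, 0) + (2/3)·(7, -2) = (14/3, -4/3).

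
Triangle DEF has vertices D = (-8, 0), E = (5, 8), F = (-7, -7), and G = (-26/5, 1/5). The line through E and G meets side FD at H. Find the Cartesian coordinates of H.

Barycentric coordinates of G with respect to DEF: (3/5, 1/5, 1/5).
On side FD the E-coordinate is zero; dropping G's E-weight 1/5 and renormalizing the remaining 1/5 : 3/5 gives weights 1/4, 3/4 on F, D.
H = (1/4)·(-7, -7) + (3/4)·(-8, 0) = (-31/4, -7/4).

(-31/4, -7/4)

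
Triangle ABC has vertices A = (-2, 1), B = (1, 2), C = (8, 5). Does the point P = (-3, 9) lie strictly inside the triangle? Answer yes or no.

Barycentric coordinates of P: (61/2, -42, 25/2).
The three coordinates are positive, negative, positive; a point is interior exactly when all three are positive.

no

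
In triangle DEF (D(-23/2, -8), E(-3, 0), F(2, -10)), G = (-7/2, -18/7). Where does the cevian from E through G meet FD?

Barycentric coordinates of G with respect to DEF: (1/7, 5/7, 1/7).
On side FD the E-coordinate is zero; dropping G's E-weight 5/7 and renormalizing the remaining 1/7 : 1/7 gives weights 1/2, 1/2 on F, D.
H = (1/2)·(2, -10) + (1/2)·(-23/2, -8) = (-19/4, -9).

(-19/4, -9)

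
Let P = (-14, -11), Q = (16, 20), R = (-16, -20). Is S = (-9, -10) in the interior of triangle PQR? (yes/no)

Barycentric coordinates of S: (5/26, 43/208, 125/208).
The three coordinates are positive, positive, positive; a point is interior exactly when all three are positive.

yes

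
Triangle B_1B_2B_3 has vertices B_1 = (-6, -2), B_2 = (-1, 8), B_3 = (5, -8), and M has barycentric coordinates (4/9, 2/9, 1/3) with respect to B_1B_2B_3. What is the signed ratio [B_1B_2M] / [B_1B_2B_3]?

The signed ratio [B_1B_2M]/[B_1B_2B_3] equals the barycentric coordinate of M at vertex B_3, which is 1/3.

1/3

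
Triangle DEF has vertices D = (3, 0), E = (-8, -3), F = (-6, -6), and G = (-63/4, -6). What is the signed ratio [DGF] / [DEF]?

[DEF] = ½·(3·(-3−(-6)) + (-8)·(-6−0) + (-6)·(0−(-3))) = ½·(9 + 48 − 18) = 39/2.
[DGF] = ½·(3·(-6−(-6)) + (-63/4)·(-6−0) + (-6)·(0−(-6))) = ½·(0 + 189/2 − 36) = 117/4, so the ratio is (117/4)/(39/2) = 3/2.

3/2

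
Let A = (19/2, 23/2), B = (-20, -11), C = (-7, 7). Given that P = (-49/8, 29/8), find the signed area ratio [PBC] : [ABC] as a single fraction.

[ABC] = ½·((19/2)·(-11−7) + (-20)·(7−(23/2)) + (-7)·(23/2−(-11))) = ½·(-171 + 90 − 315/2) = -477/4.
[PBC] = ½·((-49/8)·(-11−7) + (-20)·(7−(29/8)) + (-7)·(29/8−(-11))) = ½·(441/4 − 135/2 − 819/8) = -477/16, so the ratio is (-477/16)/(-477/4) = 1/4.

1/4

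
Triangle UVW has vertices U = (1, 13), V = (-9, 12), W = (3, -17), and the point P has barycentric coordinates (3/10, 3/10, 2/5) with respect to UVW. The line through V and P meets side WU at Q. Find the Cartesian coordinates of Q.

(15/7, -29/7)

Line VP meets WU where the V-coordinate vanishes; zeroing P's V-weight and renormalizing leaves W, U-weights 2/5 : 3/10 → (4/7, 3/7).
So Q = (4/7)·W + (3/7)·U = (15/7, -29/7).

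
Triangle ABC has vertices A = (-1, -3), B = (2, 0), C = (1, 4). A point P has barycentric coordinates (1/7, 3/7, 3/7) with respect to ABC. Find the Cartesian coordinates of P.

P = (1/7)·A + (3/7)·B + (3/7)·C.
x-coordinate: (1/7)·(-1) + (3/7)·2 + (3/7)·1 = 8/7.
y-coordinate: (1/7)·(-3) + (3/7)·0 + (3/7)·4 = 9/7.

(8/7, 9/7)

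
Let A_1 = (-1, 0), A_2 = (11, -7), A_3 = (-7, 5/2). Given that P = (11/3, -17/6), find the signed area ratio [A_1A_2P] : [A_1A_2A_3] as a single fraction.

[A_1A_2A_3] = ½·((-1)·(-7−(5/2)) + 11·(5/2−0) + (-7)·(0−(-7))) = ½·(19/2 + 55/2 − 49) = -6.
[A_1A_2P] = ½·((-1)·(-7−(-17/6)) + 11·(-17/6−0) + (11/3)·(0−(-7))) = ½·(25/6 − 187/6 + 77/3) = -2/3, so the ratio is (-2/3)/(-6) = 1/9.

1/9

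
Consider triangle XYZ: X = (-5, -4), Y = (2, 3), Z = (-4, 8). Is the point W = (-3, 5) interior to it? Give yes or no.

Barycentric coordinates of W: (13/77, 15/77, 7/11).
The three coordinates are positive, positive, positive; a point is interior exactly when all three are positive.

yes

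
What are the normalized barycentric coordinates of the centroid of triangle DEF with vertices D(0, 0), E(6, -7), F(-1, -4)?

(1/3, 1/3, 1/3)

The centroid is the average of the vertices, so each weight is 1/3.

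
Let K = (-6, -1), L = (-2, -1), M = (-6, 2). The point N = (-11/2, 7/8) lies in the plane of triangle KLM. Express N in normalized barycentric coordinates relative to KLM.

Signed area of the reference triangle: [KLM] = ½·((-6)·(-1−2) + (-2)·(2−(-1)) + (-6)·(-1−(-1))) = ½·(18 − 6 + 0) = 6.
[NLM] = ½·((-11/2)·(-1−2) + (-2)·(2−(7/8)) + (-6)·(7/8−(-1))) = ½·(33/2 − 9/4 − 45/4) = 3/2, so the K-coordinate is (3/2)/6 = 1/4.
[KNM] = ½·((-6)·(7/8−2) + (-11/2)·(2−(-1)) + (-6)·(-1−(7/8))) = ½·(27/4 − 33/2 + 45/4) = 3/4, so the L-coordinate is 1/8.
[KLN] = ½·((-6)·(-1−(7/8)) + (-2)·(7/8−(-1)) + (-11/2)·(-1−(-1))) = ½·(45/4 − 15/4 + 0) = 15/4, so the M-coordinate is 5/8.
Check: 1/4 + 1/8 + 5/8 = 1.

(1/4, 1/8, 5/8)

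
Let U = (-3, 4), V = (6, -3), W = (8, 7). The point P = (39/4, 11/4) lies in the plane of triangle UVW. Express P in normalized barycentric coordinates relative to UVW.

(-1/4, 1/2, 3/4)

Signed area of the reference triangle: [UVW] = ½·((-3)·(-3−7) + 6·(7−4) + 8·(4−(-3))) = ½·(30 + 18 + 56) = 52.
[PVW] = ½·((39/4)·(-3−7) + 6·(7−(11/4)) + 8·(11/4−(-3))) = ½·(-195/2 + 51/2 + 46) = -13, so the U-coordinate is (-13)/52 = -1/4.
[UPW] = ½·((-3)·(11/4−7) + (39/4)·(7−4) + 8·(4−(11/4))) = ½·(51/4 + 117/4 + 10) = 26, so the V-coordinate is 1/2.
[UVP] = ½·((-3)·(-3−(11/4)) + 6·(11/4−4) + (39/4)·(4−(-3))) = ½·(69/4 − 15/2 + 273/4) = 39, so the W-coordinate is 3/4.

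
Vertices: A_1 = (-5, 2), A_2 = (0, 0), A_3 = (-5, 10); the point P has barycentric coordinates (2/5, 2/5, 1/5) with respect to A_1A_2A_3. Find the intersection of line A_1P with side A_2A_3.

Line A_1P meets A_2A_3 where the A_1-coordinate vanishes; zeroing P's A_1-weight and renormalizing leaves A_2, A_3-weights 2/5 : 1/5 → (2/3, 1/3).
So Q = (2/3)·A_2 + (1/3)·A_3 = (-5/3, 10/3).

(-5/3, 10/3)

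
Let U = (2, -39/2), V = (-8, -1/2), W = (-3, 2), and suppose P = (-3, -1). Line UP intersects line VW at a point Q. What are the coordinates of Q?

Barycentric coordinates of P with respect to UVW: (1/8, 1/8, 3/4).
On side VW the U-coordinate is zero; dropping P's U-weight 1/8 and renormalizing the remaining 1/8 : 3/4 gives weights 1/7, 6/7 on V, W.
Q = (1/7)·(-8, -1/2) + (6/7)·(-3, 2) = (-26/7, 23/14).

(-26/7, 23/14)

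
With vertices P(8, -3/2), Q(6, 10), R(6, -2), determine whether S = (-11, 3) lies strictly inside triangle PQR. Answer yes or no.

Barycentric coordinates of S: (-17/2, 37/48, 419/48).
The three coordinates are negative, positive, positive; a point is interior exactly when all three are positive.

no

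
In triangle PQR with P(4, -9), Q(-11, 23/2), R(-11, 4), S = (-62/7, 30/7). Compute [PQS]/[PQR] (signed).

[PQR] = ½·(4·(23/2−4) + (-11)·(4−(-9)) + (-11)·(-9−(23/2))) = ½·(30 − 143 + 451/2) = 225/4.
[PQS] = ½·(4·(23/2−(30/7)) + (-11)·(30/7−(-9)) + (-62/7)·(-9−(23/2))) = ½·(202/7 − 1023/7 + 1271/7) = 225/7, so the ratio is (225/7)/(225/4) = 4/7.

4/7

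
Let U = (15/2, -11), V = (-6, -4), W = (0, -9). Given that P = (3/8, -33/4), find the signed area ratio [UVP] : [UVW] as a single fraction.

1/2

[UVW] = ½·((15/2)·(-4−(-9)) + (-6)·(-9−(-11)) + 0·(-11−(-4))) = ½·(75/2 − 12 + 0) = 51/4.
[UVP] = ½·((15/2)·(-4−(-33/4)) + (-6)·(-33/4−(-11)) + (3/8)·(-11−(-4))) = ½·(255/8 − 33/2 − 21/8) = 51/8, so the ratio is (51/8)/(51/4) = 1/2.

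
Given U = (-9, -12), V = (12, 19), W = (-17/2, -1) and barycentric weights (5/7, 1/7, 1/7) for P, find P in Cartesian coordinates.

P = (5/7)·U + (1/7)·V + (1/7)·W.
x-coordinate: (5/7)·(-9) + (1/7)·12 + (1/7)·(-17/2) = -83/14.
y-coordinate: (5/7)·(-12) + (1/7)·19 + (1/7)·(-1) = -6.

(-83/14, -6)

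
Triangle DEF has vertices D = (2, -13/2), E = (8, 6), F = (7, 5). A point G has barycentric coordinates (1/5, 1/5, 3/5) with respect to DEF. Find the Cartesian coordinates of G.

(31/5, 29/10)

G = (1/5)·D + (1/5)·E + (3/5)·F.
x-coordinate: (1/5)·2 + (1/5)·8 + (3/5)·7 = 31/5.
y-coordinate: (1/5)·(-13/2) + (1/5)·6 + (3/5)·5 = 29/10.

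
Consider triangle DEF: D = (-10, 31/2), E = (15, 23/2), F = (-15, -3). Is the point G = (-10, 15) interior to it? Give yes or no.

yes

Barycentric coordinates of G: (187/193, 1/193, 5/193).
The three coordinates are positive, positive, positive; a point is interior exactly when all three are positive.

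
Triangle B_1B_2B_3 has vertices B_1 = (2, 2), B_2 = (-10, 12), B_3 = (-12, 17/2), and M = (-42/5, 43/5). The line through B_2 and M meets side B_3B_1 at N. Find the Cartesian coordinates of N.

Barycentric coordinates of M with respect to B_1B_2B_3: (1/5, 2/5, 2/5).
On side B_3B_1 the B_2-coordinate is zero; dropping M's B_2-weight 2/5 and renormalizing the remaining 2/5 : 1/5 gives weights 2/3, 1/3 on B_3, B_1.
N = (2/3)·(-12, 17/2) + (1/3)·(2, 2) = (-22/3, 19/3).

(-22/3, 19/3)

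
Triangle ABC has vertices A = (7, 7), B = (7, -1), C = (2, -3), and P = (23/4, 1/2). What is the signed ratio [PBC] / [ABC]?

1/4

[ABC] = ½·(7·(-1−(-3)) + 7·(-3−7) + 2·(7−(-1))) = ½·(14 − 70 + 16) = -20.
[PBC] = ½·((23/4)·(-1−(-3)) + 7·(-3−(1/2)) + 2·(1/2−(-1))) = ½·(23/2 − 49/2 + 3) = -5, so the ratio is (-5)/(-20) = 1/4.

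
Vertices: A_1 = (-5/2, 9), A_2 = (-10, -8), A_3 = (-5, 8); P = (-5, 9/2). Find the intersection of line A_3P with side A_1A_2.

Barycentric coordinates of P with respect to A_1A_2A_3: (1/2, 1/4, 1/4).
On side A_1A_2 the A_3-coordinate is zero; dropping P's A_3-weight 1/4 and renormalizing the remaining 1/2 : 1/4 gives weights 2/3, 1/3 on A_1, A_2.
Q = (2/3)·(-5/2, 9) + (1/3)·(-10, -8) = (-5, 10/3).

(-5, 10/3)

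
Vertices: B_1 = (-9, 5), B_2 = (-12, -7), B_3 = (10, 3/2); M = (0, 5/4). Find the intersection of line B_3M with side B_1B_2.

(-10, 1)

Barycentric coordinates of M with respect to B_1B_2B_3: (1/3, 1/6, 1/2).
On side B_1B_2 the B_3-coordinate is zero; dropping M's B_3-weight 1/2 and renormalizing the remaining 1/3 : 1/6 gives weights 2/3, 1/3 on B_1, B_2.
N = (2/3)·(-9, 5) + (1/3)·(-12, -7) = (-10, 1).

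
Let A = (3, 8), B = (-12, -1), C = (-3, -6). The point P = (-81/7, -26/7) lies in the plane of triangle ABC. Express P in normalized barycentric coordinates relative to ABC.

Signed area of the reference triangle: [ABC] = ½·(3·(-1−(-6)) + (-12)·(-6−8) + (-3)·(8−(-1))) = ½·(15 + 168 − 27) = 78.
[PBC] = ½·((-81/7)·(-1−(-6)) + (-12)·(-6−(-26/7)) + (-3)·(-26/7−(-1))) = ½·(-405/7 + 192/7 + 57/7) = -78/7, so the A-coordinate is (-78/7)/78 = -1/7.
[APC] = ½·(3·(-26/7−(-6)) + (-81/7)·(-6−8) + (-3)·(8−(-26/7))) = ½·(48/7 + 162 − 246/7) = 468/7, so the B-coordinate is 6/7.
[ABP] = ½·(3·(-1−(-26/7)) + (-12)·(-26/7−8) + (-81/7)·(8−(-1))) = ½·(57/7 + 984/7 − 729/7) = 156/7, so the C-coordinate is 2/7.

(-1/7, 6/7, 2/7)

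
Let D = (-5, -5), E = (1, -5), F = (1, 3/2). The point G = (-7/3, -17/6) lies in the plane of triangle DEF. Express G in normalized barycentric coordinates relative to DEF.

Signed area of the reference triangle: [DEF] = ½·((-5)·(-5−(3/2)) + 1·(3/2−(-5)) + 1·(-5−(-5))) = ½·(65/2 + 13/2 + 0) = 39/2.
[GEF] = ½·((-7/3)·(-5−(3/2)) + 1·(3/2−(-17/6)) + 1·(-17/6−(-5))) = ½·(91/6 + 13/3 + 13/6) = 65/6, so the D-coordinate is (65/6)/(39/2) = 5/9.
[DGF] = ½·((-5)·(-17/6−(3/2)) + (-7/3)·(3/2−(-5)) + 1·(-5−(-17/6))) = ½·(65/3 − 91/6 − 13/6) = 13/6, so the E-coordinate is 1/9.
[DEG] = ½·((-5)·(-5−(-17/6)) + 1·(-17/6−(-5)) + (-7/3)·(-5−(-5))) = ½·(65/6 + 13/6 + 0) = 13/2, so the F-coordinate is 1/3.

(5/9, 1/9, 1/3)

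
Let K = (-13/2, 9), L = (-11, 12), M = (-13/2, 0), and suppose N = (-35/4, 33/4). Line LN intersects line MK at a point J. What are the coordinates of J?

Barycentric coordinates of N with respect to KLM: (1/4, 1/2, 1/4).
On side MK the L-coordinate is zero; dropping N's L-weight 1/2 and renormalizing the remaining 1/4 : 1/4 gives weights 1/2, 1/2 on M, K.
J = (1/2)·(-13/2, 0) + (1/2)·(-13/2, 9) = (-13/2, 9/2).

(-13/2, 9/2)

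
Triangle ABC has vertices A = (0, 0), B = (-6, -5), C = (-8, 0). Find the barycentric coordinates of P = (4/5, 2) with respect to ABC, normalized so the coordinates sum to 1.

(6/5, -2/5, 1/5)

Signed area of the reference triangle: [ABC] = ½·(0·(-5−0) + (-6)·(0−0) + (-8)·(0−(-5))) = ½·(0 + 0 − 40) = -20.
[PBC] = ½·((4/5)·(-5−0) + (-6)·(0−2) + (-8)·(2−(-5))) = ½·(-4 + 12 − 56) = -24, so the A-coordinate is (-24)/(-20) = 6/5.
[APC] = ½·(0·(2−0) + (4/5)·(0−0) + (-8)·(0−2)) = ½·(0 + 0 + 16) = 8, so the B-coordinate is -2/5.
[ABP] = ½·(0·(-5−2) + (-6)·(2−0) + (4/5)·(0−(-5))) = ½·(0 − 12 + 4) = -4, so the C-coordinate is 1/5.
Check: 6/5 − 2/5 + 1/5 = 1.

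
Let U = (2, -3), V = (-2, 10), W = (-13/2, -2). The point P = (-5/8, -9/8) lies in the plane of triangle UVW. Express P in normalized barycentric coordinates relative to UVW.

Signed area of the reference triangle: [UVW] = ½·(2·(10−(-2)) + (-2)·(-2−(-3)) + (-13/2)·(-3−10)) = ½·(24 − 2 + 169/2) = 213/4.
[PVW] = ½·((-5/8)·(10−(-2)) + (-2)·(-2−(-9/8)) + (-13/2)·(-9/8−10)) = ½·(-15/2 + 7/4 + 1157/16) = 1065/32, so the U-coordinate is (1065/32)/(213/4) = 5/8.
[UPW] = ½·(2·(-9/8−(-2)) + (-5/8)·(-2−(-3)) + (-13/2)·(-3−(-9/8))) = ½·(7/4 − 5/8 + 195/16) = 213/32, so the V-coordinate is 1/8.
[UVP] = ½·(2·(10−(-9/8)) + (-2)·(-9/8−(-3)) + (-5/8)·(-3−10)) = ½·(89/4 − 15/4 + 65/8) = 213/16, so the W-coordinate is 1/4.
Check: 5/8 + 1/8 + 1/4 = 1.

(5/8, 1/8, 1/4)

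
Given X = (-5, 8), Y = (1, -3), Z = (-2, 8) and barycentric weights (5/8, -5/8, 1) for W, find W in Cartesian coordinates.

(-23/4, 119/8)

W = (5/8)·X + (-5/8)·Y + 1·Z.
x-coordinate: (5/8)·(-5) + (-5/8)·1 + 1·(-2) = -23/4.
y-coordinate: (5/8)·8 + (-5/8)·(-3) + 1·8 = 119/8.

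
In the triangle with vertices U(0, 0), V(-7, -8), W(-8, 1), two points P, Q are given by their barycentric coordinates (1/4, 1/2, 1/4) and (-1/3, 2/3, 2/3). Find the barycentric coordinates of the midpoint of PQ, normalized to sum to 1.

Since both coordinate triples sum to 1, the midpoint's barycentrics are the componentwise average.
(1/4+-1/3)/2 = -1/24; similarly 7/12 and 11/24.

(-1/24, 7/12, 11/24)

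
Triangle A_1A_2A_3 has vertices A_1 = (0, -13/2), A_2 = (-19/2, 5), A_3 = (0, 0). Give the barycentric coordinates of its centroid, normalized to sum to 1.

(1/3, 1/3, 1/3)

The centroid is the average of the vertices, so each weight is 1/3.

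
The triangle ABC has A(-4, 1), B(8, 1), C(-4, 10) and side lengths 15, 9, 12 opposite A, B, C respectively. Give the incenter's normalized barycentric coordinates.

The incenter has barycentric coordinates proportional to the opposite side lengths: (15 : 9 : 12).
Normalizing by 15+9+12 = 36 gives (5/12, 1/4, 1/3).

(5/12, 1/4, 1/3)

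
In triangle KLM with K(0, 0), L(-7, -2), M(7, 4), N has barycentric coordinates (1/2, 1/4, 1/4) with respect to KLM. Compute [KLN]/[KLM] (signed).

1/4

The signed ratio [KLN]/[KLM] equals the barycentric coordinate of N at vertex M, which is 1/4.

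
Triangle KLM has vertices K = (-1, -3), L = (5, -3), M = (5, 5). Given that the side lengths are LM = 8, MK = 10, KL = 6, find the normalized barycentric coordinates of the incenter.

The incenter has barycentric coordinates proportional to the opposite side lengths: (8 : 10 : 6).
Normalizing by 8+10+6 = 24 gives (1/3, 5/12, 1/4).

(1/3, 5/12, 1/4)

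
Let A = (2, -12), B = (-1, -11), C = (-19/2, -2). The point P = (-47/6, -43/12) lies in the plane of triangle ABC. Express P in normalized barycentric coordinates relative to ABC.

(1/12, 1/12, 5/6)

Signed area of the reference triangle: [ABC] = ½·(2·(-11−(-2)) + (-1)·(-2−(-12)) + (-19/2)·(-12−(-11))) = ½·(-18 − 10 + 19/2) = -37/4.
[PBC] = ½·((-47/6)·(-11−(-2)) + (-1)·(-2−(-43/12)) + (-19/2)·(-43/12−(-11))) = ½·(141/2 − 19/12 − 1691/24) = -37/48, so the A-coordinate is (-37/48)/(-37/4) = 1/12.
[APC] = ½·(2·(-43/12−(-2)) + (-47/6)·(-2−(-12)) + (-19/2)·(-12−(-43/12))) = ½·(-19/6 − 235/3 + 1919/24) = -37/48, so the B-coordinate is 1/12.
[ABP] = ½·(2·(-11−(-43/12)) + (-1)·(-43/12−(-12)) + (-47/6)·(-12−(-11))) = ½·(-89/6 − 101/12 + 47/6) = -185/24, so the C-coordinate is 5/6.
Check: 1/12 + 1/12 + 5/6 = 1.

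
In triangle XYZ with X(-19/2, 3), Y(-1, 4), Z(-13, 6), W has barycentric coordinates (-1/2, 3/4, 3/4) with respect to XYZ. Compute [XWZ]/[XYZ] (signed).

The signed ratio [XWZ]/[XYZ] equals the barycentric coordinate of W at vertex Y, which is 3/4.

3/4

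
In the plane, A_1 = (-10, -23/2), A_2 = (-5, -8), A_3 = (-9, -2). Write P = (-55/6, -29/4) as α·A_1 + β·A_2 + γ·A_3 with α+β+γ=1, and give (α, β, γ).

Signed area of the reference triangle: [A_1A_2A_3] = ½·((-10)·(-8−(-2)) + (-5)·(-2−(-23/2)) + (-9)·(-23/2−(-8))) = ½·(60 − 95/2 + 63/2) = 22.
[PA_2A_3] = ½·((-55/6)·(-8−(-2)) + (-5)·(-2−(-29/4)) + (-9)·(-29/4−(-8))) = ½·(55 − 105/4 − 27/4) = 11, so the A_1-coordinate is 11/22 = 1/2.
[A_1PA_3] = ½·((-10)·(-29/4−(-2)) + (-55/6)·(-2−(-23/2)) + (-9)·(-23/2−(-29/4))) = ½·(105/2 − 1045/12 + 153/4) = 11/6, so the A_2-coordinate is 1/12.
[A_1A_2P] = ½·((-10)·(-8−(-29/4)) + (-5)·(-29/4−(-23/2)) + (-55/6)·(-23/2−(-8))) = ½·(15/2 − 85/4 + 385/12) = 55/6, so the A_3-coordinate is 5/12.
Check: 1/2 + 1/12 + 5/12 = 1.

(1/2, 1/12, 5/12)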